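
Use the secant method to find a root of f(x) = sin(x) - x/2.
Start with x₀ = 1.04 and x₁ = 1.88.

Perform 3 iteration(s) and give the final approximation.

f(x) = sin(x) - x/2
x₀ = 1.04, x₁ = 1.88

Secant formula: x_{n+1} = x_n - f(x_n)(x_n - x_{n-1})/(f(x_n) - f(x_{n-1}))

Iteration 1:
  f(1.040000) = 0.342404
  f(1.880000) = 0.012576
  x_2 = 1.880000 - 0.012576×(1.880000 - 1.040000)/(0.012576 - 0.342404)
       = 1.912029
Iteration 2:
  f(1.880000) = 0.012576
  f(1.912029) = -0.013671
  x_3 = 1.912029 - (-0.013671)×(1.912029 - 1.880000)/(-0.013671 - 0.012576)
       = 1.895346
Iteration 3:
  f(1.912029) = -0.013671
  f(1.895346) = 0.000121
  x_4 = 1.895346 - 0.000121×(1.895346 - 1.912029)/(0.000121 - (-0.013671))
       = 1.895493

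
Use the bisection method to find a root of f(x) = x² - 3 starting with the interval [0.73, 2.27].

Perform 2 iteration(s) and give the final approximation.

f(x) = x² - 3
Initial interval: [0.73, 2.27]

Iteration 1:
  c_1 = (0.730000 + 2.270000)/2 = 1.500000
  f(c_1) = f(1.500000) = -0.750000
  f(a) × f(c) ≥ 0, new interval: [1.500000, 2.270000]
Iteration 2:
  c_2 = (1.500000 + 2.270000)/2 = 1.885000
  f(c_2) = f(1.885000) = 0.553225
  f(a) × f(c) < 0, new interval: [1.500000, 1.885000]

After 2 iteration(s), the approximation is c_2 = 1.885000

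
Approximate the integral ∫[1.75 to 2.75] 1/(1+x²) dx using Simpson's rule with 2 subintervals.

f(x) = 1/(1+x²)
a = 1.75, b = 2.75, n = 2
h = (b - a)/n = 0.500000

Simpson's rule: (h/3)[f(x₀) + 4f(x₁) + 2f(x₂) + ... + f(xₙ)]

x_0 = 1.7500, f(x_0) = 0.246154, coefficient = 1
x_1 = 2.2500, f(x_1) = 0.164948, coefficient = 4
x_2 = 2.7500, f(x_2) = 0.116788, coefficient = 1

I ≈ (0.500000/3) × 1.022736 = 0.170456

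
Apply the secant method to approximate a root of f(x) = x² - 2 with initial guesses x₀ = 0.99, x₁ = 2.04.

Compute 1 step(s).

f(x) = x² - 2
x₀ = 0.99, x₁ = 2.04

Secant formula: x_{n+1} = x_n - f(x_n)(x_n - x_{n-1})/(f(x_n) - f(x_{n-1}))

Iteration 1:
  f(0.990000) = -1.019900
  f(2.040000) = 2.161600
  x_2 = 2.040000 - 2.161600×(2.040000 - 0.990000)/(2.161600 - (-1.019900))
       = 1.326601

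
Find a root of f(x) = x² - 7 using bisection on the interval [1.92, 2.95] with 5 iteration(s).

f(x) = x² - 7
Initial interval: [1.92, 2.95]

Iteration 1:
  c_1 = (1.920000 + 2.950000)/2 = 2.435000
  f(c_1) = f(2.435000) = -1.070775
  f(a) × f(c) ≥ 0, new interval: [2.435000, 2.950000]
Iteration 2:
  c_2 = (2.435000 + 2.950000)/2 = 2.692500
  f(c_2) = f(2.692500) = 0.249556
  f(a) × f(c) < 0, new interval: [2.435000, 2.692500]
Iteration 3:
  c_3 = (2.435000 + 2.692500)/2 = 2.563750
  f(c_3) = f(2.563750) = -0.427186
  f(a) × f(c) ≥ 0, new interval: [2.563750, 2.692500]
Iteration 4:
  c_4 = (2.563750 + 2.692500)/2 = 2.628125
  f(c_4) = f(2.628125) = -0.092959
  f(a) × f(c) ≥ 0, new interval: [2.628125, 2.692500]
Iteration 5:
  c_5 = (2.628125 + 2.692500)/2 = 2.660312
  f(c_5) = f(2.660312) = 0.077263
  f(a) × f(c) < 0, new interval: [2.628125, 2.660312]

After 5 iteration(s), the approximation is c_5 = 2.660312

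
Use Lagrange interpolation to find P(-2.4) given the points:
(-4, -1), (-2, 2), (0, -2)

Lagrange interpolation formula:
P(x) = Σ yᵢ × Lᵢ(x)
where Lᵢ(x) = Π_{j≠i} (x - xⱼ)/(xᵢ - xⱼ)

L_0(-2.4) = (-2.4 - (-2))/(-4 - (-2)) × (-2.4 - 0)/(-4 - 0) = 0.120000
L_1(-2.4) = (-2.4 - (-4))/(-2 - (-4)) × (-2.4 - 0)/(-2 - 0) = 0.960000
L_2(-2.4) = (-2.4 - (-4))/(0 - (-4)) × (-2.4 - (-2))/(0 - (-2)) = -0.080000

P(-2.4) = (-1)×L_0(-2.4) + 2×L_1(-2.4) + (-2)×L_2(-2.4)
P(-2.4) = 1.960000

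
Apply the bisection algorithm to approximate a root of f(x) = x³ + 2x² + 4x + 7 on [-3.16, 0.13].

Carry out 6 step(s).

f(x) = x³ + 2x² + 4x + 7
Initial interval: [-3.16, 0.13]

Iteration 1:
  c_1 = (-3.160000 + 0.130000)/2 = -1.515000
  f(c_1) = f(-1.515000) = 2.053184
  f(a) × f(c) < 0, new interval: [-3.160000, -1.515000]
Iteration 2:
  c_2 = (-3.160000 + (-1.515000))/2 = -2.337500
  f(c_2) = f(-2.337500) = -4.194068
  f(a) × f(c) ≥ 0, new interval: [-2.337500, -1.515000]
Iteration 3:
  c_3 = (-2.337500 + (-1.515000))/2 = -1.926250
  f(c_3) = f(-1.926250) = -0.431355
  f(a) × f(c) ≥ 0, new interval: [-1.926250, -1.515000]
Iteration 4:
  c_4 = (-1.926250 + (-1.515000))/2 = -1.720625
  f(c_4) = f(-1.720625) = 0.944604
  f(a) × f(c) < 0, new interval: [-1.926250, -1.720625]
Iteration 5:
  c_5 = (-1.926250 + (-1.720625))/2 = -1.823438
  f(c_5) = f(-1.823438) = 0.293307
  f(a) × f(c) < 0, new interval: [-1.926250, -1.823438]
Iteration 6:
  c_6 = (-1.926250 + (-1.823438))/2 = -1.874844
  f(c_6) = f(-1.874844) = -0.059446
  f(a) × f(c) ≥ 0, new interval: [-1.874844, -1.823438]

After 6 iteration(s), the approximation is c_6 = -1.874844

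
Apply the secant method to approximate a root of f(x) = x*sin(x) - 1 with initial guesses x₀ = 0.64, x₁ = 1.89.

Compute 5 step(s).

f(x) = x*sin(x) - 1
x₀ = 0.64, x₁ = 1.89

Secant formula: x_{n+1} = x_n - f(x_n)(x_n - x_{n-1})/(f(x_n) - f(x_{n-1}))

Iteration 1:
  f(0.640000) = -0.617795
  f(1.890000) = 0.794528
  x_2 = 1.890000 - 0.794528×(1.890000 - 0.640000)/(0.794528 - (-0.617795))
       = 1.186790
Iteration 2:
  f(1.890000) = 0.794528
  f(1.186790) = 0.100357
  x_3 = 1.186790 - 0.100357×(1.186790 - 1.890000)/(0.100357 - 0.794528)
       = 1.085126
Iteration 3:
  f(1.186790) = 0.100357
  f(1.085126) = -0.040356
  x_4 = 1.085126 - (-0.040356)×(1.085126 - 1.186790)/(-0.040356 - 0.100357)
       = 1.114283
Iteration 4:
  f(1.085126) = -0.040356
  f(1.114283) = 0.000174
  x_5 = 1.114283 - 0.000174×(1.114283 - 1.085126)/(0.000174 - (-0.040356))
       = 1.114157
Iteration 5:
  f(1.114283) = 0.000174
  f(1.114157) = 0.000000
  x_6 = 1.114157 - 0.000000×(1.114157 - 1.114283)/(0.000000 - 0.000174)
       = 1.114157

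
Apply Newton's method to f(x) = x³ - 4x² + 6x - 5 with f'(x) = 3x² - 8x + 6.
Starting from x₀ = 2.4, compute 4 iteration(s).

f(x) = x³ - 4x² + 6x - 5
f'(x) = 3x² - 8x + 6
x₀ = 2.4

Newton-Raphson formula: x_{n+1} = x_n - f(x_n)/f'(x_n)

Iteration 1:
  f(2.400000) = 0.184000
  f'(2.400000) = 4.080000
  x_1 = 2.400000 - 0.184000/4.080000 = 2.354902
Iteration 2:
  f(2.354902) = 0.006417
  f'(2.354902) = 3.797474
  x_2 = 2.354902 - 0.006417/3.797474 = 2.353212
Iteration 3:
  f(2.353212) = 0.000009
  f'(2.353212) = 3.787126
  x_3 = 2.353212 - 0.000009/3.787126 = 2.353210
Iteration 4:
  f(2.353210) = 0.000000
  f'(2.353210) = 3.787112
  x_4 = 2.353210 - 0.000000/3.787112 = 2.353210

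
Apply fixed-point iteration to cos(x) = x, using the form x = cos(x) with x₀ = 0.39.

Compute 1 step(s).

Equation: cos(x) = x
Fixed-point form: x = cos(x)
x₀ = 0.39

x_1 = g(0.390000) = 0.924909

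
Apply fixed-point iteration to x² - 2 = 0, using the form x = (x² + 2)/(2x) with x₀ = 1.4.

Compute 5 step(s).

Equation: x² - 2 = 0
Fixed-point form: x = (x² + 2)/(2x)
x₀ = 1.4

x_1 = g(1.400000) = 1.414286
x_2 = g(1.414286) = 1.414214
x_3 = g(1.414214) = 1.414214
x_4 = g(1.414214) = 1.414214
x_5 = g(1.414214) = 1.414214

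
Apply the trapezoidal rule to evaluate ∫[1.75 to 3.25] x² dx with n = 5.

f(x) = x²
a = 1.75, b = 3.25, n = 5
h = (b - a)/n = 0.300000

Trapezoidal rule: (h/2)[f(x₀) + 2f(x₁) + 2f(x₂) + ... + f(xₙ)]

x_0 = 1.7500, f(x_0) = 3.062500, coefficient = 1
x_1 = 2.0500, f(x_1) = 4.202500, coefficient = 2
x_2 = 2.3500, f(x_2) = 5.522500, coefficient = 2
x_3 = 2.6500, f(x_3) = 7.022500, coefficient = 2
x_4 = 2.9500, f(x_4) = 8.702500, coefficient = 2
x_5 = 3.2500, f(x_5) = 10.562500, coefficient = 1

I ≈ (0.300000/2) × 64.525000 = 9.678750
Exact value: 9.656250
Error: 0.022500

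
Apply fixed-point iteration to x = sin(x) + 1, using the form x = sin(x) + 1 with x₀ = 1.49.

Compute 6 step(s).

Equation: x = sin(x) + 1
Fixed-point form: x = sin(x) + 1
x₀ = 1.49

x_1 = g(1.490000) = 1.996738
x_2 = g(1.996738) = 1.910650
x_3 = g(1.910650) = 1.942803
x_4 = g(1.942803) = 1.931600
x_5 = g(1.931600) = 1.935614
x_6 = g(1.935614) = 1.934189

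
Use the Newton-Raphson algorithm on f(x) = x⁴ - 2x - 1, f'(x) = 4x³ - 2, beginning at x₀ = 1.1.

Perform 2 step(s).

f(x) = x⁴ - 2x - 1
f'(x) = 4x³ - 2
x₀ = 1.1

Newton-Raphson formula: x_{n+1} = x_n - f(x_n)/f'(x_n)

Iteration 1:
  f(1.100000) = -1.735900
  f'(1.100000) = 3.324000
  x_1 = 1.100000 - (-1.735900)/3.324000 = 1.622232
Iteration 2:
  f(1.622232) = 2.681051
  f'(1.622232) = 15.076509
  x_2 = 1.622232 - 2.681051/15.076509 = 1.444403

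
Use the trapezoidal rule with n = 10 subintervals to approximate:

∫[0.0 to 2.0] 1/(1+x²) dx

f(x) = 1/(1+x²)
a = 0.0, b = 2.0, n = 10
h = (b - a)/n = 0.200000

Trapezoidal rule: (h/2)[f(x₀) + 2f(x₁) + 2f(x₂) + ... + f(xₙ)]

x_0 = 0.0000, f(x_0) = 1.000000, coefficient = 1
x_1 = 0.2000, f(x_1) = 0.961538, coefficient = 2
x_2 = 0.4000, f(x_2) = 0.862069, coefficient = 2
x_3 = 0.6000, f(x_3) = 0.735294, coefficient = 2
x_4 = 0.8000, f(x_4) = 0.609756, coefficient = 2
x_5 = 1.0000, f(x_5) = 0.500000, coefficient = 2
x_6 = 1.2000, f(x_6) = 0.409836, coefficient = 2
x_7 = 1.4000, f(x_7) = 0.337838, coefficient = 2
x_8 = 1.6000, f(x_8) = 0.280899, coefficient = 2
x_9 = 1.8000, f(x_9) = 0.235849, coefficient = 2
x_10 = 2.0000, f(x_10) = 0.200000, coefficient = 1

I ≈ (0.200000/2) × 11.066159 = 1.106616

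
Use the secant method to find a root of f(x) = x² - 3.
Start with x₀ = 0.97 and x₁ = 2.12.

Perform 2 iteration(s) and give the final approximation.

f(x) = x² - 3
x₀ = 0.97, x₁ = 2.12

Secant formula: x_{n+1} = x_n - f(x_n)(x_n - x_{n-1})/(f(x_n) - f(x_{n-1}))

Iteration 1:
  f(0.970000) = -2.059100
  f(2.120000) = 1.494400
  x_2 = 2.120000 - 1.494400×(2.120000 - 0.970000)/(1.494400 - (-2.059100))
       = 1.636375
Iteration 2:
  f(2.120000) = 1.494400
  f(1.636375) = -0.322276
  x_3 = 1.636375 - (-0.322276)×(1.636375 - 2.120000)/(-0.322276 - 1.494400)
       = 1.722170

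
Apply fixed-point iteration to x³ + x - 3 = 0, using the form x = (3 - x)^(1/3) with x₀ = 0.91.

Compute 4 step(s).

Equation: x³ + x - 3 = 0
Fixed-point form: x = (3 - x)^(1/3)
x₀ = 0.91

x_1 = g(0.910000) = 1.278543
x_2 = g(1.278543) = 1.198483
x_3 = g(1.198483) = 1.216782
x_4 = g(1.216782) = 1.212648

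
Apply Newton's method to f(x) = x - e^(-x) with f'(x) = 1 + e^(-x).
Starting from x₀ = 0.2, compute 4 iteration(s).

f(x) = x - e^(-x)
f'(x) = 1 + e^(-x)
x₀ = 0.2

Newton-Raphson formula: x_{n+1} = x_n - f(x_n)/f'(x_n)

Iteration 1:
  f(0.200000) = -0.618731
  f'(0.200000) = 1.818731
  x_1 = 0.200000 - (-0.618731)/1.818731 = 0.540199
Iteration 2:
  f(0.540199) = -0.042433
  f'(0.540199) = 1.582632
  x_2 = 0.540199 - (-0.042433)/1.582632 = 0.567011
Iteration 3:
  f(0.567011) = -0.000208
  f'(0.567011) = 1.567218
  x_3 = 0.567011 - (-0.000208)/1.567218 = 0.567143
Iteration 4:
  f(0.567143) = 0.000000
  f'(0.567143) = 1.567143
  x_4 = 0.567143 - 0.000000/1.567143 = 0.567143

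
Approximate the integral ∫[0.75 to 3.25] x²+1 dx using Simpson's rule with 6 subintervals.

f(x) = x²+1
a = 0.75, b = 3.25, n = 6
h = (b - a)/n = 0.416667

Simpson's rule: (h/3)[f(x₀) + 4f(x₁) + 2f(x₂) + ... + f(xₙ)]

x_0 = 0.7500, f(x_0) = 1.562500, coefficient = 1
x_1 = 1.1667, f(x_1) = 2.361111, coefficient = 4
x_2 = 1.5833, f(x_2) = 3.506944, coefficient = 2
x_3 = 2.0000, f(x_3) = 5.000000, coefficient = 4
x_4 = 2.4167, f(x_4) = 6.840278, coefficient = 2
x_5 = 2.8333, f(x_5) = 9.027778, coefficient = 4
x_6 = 3.2500, f(x_6) = 11.562500, coefficient = 1

I ≈ (0.416667/3) × 99.375000 = 13.802083
Exact value: 13.802083
Error: 0.000000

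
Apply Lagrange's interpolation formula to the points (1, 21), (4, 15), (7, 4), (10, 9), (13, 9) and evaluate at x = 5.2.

Lagrange interpolation formula:
P(x) = Σ yᵢ × Lᵢ(x)
where Lᵢ(x) = Π_{j≠i} (x - xⱼ)/(xᵢ - xⱼ)

L_0(5.2) = (5.2 - 4)/(1 - 4) × (5.2 - 7)/(1 - 7) × (5.2 - 10)/(1 - 10) × (5.2 - 13)/(1 - 13) = -0.041600
L_1(5.2) = (5.2 - 1)/(4 - 1) × (5.2 - 7)/(4 - 7) × (5.2 - 10)/(4 - 10) × (5.2 - 13)/(4 - 13) = 0.582400
L_2(5.2) = (5.2 - 1)/(7 - 1) × (5.2 - 4)/(7 - 4) × (5.2 - 10)/(7 - 10) × (5.2 - 13)/(7 - 13) = 0.582400
L_3(5.2) = (5.2 - 1)/(10 - 1) × (5.2 - 4)/(10 - 4) × (5.2 - 7)/(10 - 7) × (5.2 - 13)/(10 - 13) = -0.145600
L_4(5.2) = (5.2 - 1)/(13 - 1) × (5.2 - 4)/(13 - 4) × (5.2 - 7)/(13 - 7) × (5.2 - 10)/(13 - 10) = 0.022400

P(5.2) = 21×L_0(5.2) + 15×L_1(5.2) + 4×L_2(5.2) + 9×L_3(5.2) + 9×L_4(5.2)
P(5.2) = 9.083200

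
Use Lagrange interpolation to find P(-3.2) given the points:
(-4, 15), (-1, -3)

Lagrange interpolation formula:
P(x) = Σ yᵢ × Lᵢ(x)
where Lᵢ(x) = Π_{j≠i} (x - xⱼ)/(xᵢ - xⱼ)

L_0(-3.2) = (-3.2 - (-1))/(-4 - (-1)) = 0.733333
L_1(-3.2) = (-3.2 - (-4))/(-1 - (-4)) = 0.266667

P(-3.2) = 15×L_0(-3.2) + (-3)×L_1(-3.2)
P(-3.2) = 10.200000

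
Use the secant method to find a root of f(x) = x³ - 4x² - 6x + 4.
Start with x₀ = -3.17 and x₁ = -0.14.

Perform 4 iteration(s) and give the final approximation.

f(x) = x³ - 4x² - 6x + 4
x₀ = -3.17, x₁ = -0.14

Secant formula: x_{n+1} = x_n - f(x_n)(x_n - x_{n-1})/(f(x_n) - f(x_{n-1}))

Iteration 1:
  f(-3.170000) = -49.030613
  f(-0.140000) = 4.758856
  x_2 = -0.140000 - 4.758856×(-0.140000 - (-3.170000))/(4.758856 - (-49.030613))
       = -0.408070
Iteration 2:
  f(-0.140000) = 4.758856
  f(-0.408070) = 5.714383
  x_3 = -0.408070 - 5.714383×(-0.408070 - (-0.140000))/(5.714383 - 4.758856)
       = 1.195081
Iteration 3:
  f(-0.408070) = 5.714383
  f(1.195081) = -7.176523
  x_4 = 1.195081 - (-7.176523)×(1.195081 - (-0.408070))/(-7.176523 - 5.714383)
       = 0.302588
Iteration 4:
  f(1.195081) = -7.176523
  f(0.302588) = 1.845943
  x_5 = 0.302588 - 1.845943×(0.302588 - 1.195081)/(1.845943 - (-7.176523))
       = 0.485186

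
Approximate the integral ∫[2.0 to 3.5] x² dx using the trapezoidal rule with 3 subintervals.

f(x) = x²
a = 2.0, b = 3.5, n = 3
h = (b - a)/n = 0.500000

Trapezoidal rule: (h/2)[f(x₀) + 2f(x₁) + 2f(x₂) + ... + f(xₙ)]

x_0 = 2.0000, f(x_0) = 4.000000, coefficient = 1
x_1 = 2.5000, f(x_1) = 6.250000, coefficient = 2
x_2 = 3.0000, f(x_2) = 9.000000, coefficient = 2
x_3 = 3.5000, f(x_3) = 12.250000, coefficient = 1

I ≈ (0.500000/2) × 46.750000 = 11.687500
Exact value: 11.625000
Error: 0.062500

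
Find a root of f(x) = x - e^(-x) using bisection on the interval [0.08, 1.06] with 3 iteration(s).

f(x) = x - e^(-x)
Initial interval: [0.08, 1.06]

Iteration 1:
  c_1 = (0.080000 + 1.060000)/2 = 0.570000
  f(c_1) = f(0.570000) = 0.004475
  f(a) × f(c) < 0, new interval: [0.080000, 0.570000]
Iteration 2:
  c_2 = (0.080000 + 0.570000)/2 = 0.325000
  f(c_2) = f(0.325000) = -0.397527
  f(a) × f(c) ≥ 0, new interval: [0.325000, 0.570000]
Iteration 3:
  c_3 = (0.325000 + 0.570000)/2 = 0.447500
  f(c_3) = f(0.447500) = -0.191724
  f(a) × f(c) ≥ 0, new interval: [0.447500, 0.570000]

After 3 iteration(s), the approximation is c_3 = 0.447500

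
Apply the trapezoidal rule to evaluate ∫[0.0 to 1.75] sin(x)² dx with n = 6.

f(x) = sin(x)²
a = 0.0, b = 1.75, n = 6
h = (b - a)/n = 0.291667

Trapezoidal rule: (h/2)[f(x₀) + 2f(x₁) + 2f(x₂) + ... + f(xₙ)]

x_0 = 0.0000, f(x_0) = 0.000000, coefficient = 1
x_1 = 0.2917, f(x_1) = 0.082684, coefficient = 2
x_2 = 0.5833, f(x_2) = 0.303391, coefficient = 2
x_3 = 0.8750, f(x_3) = 0.589123, coefficient = 2
x_4 = 1.1667, f(x_4) = 0.845379, coefficient = 2
x_5 = 1.4583, f(x_5) = 0.987405, coefficient = 2
x_6 = 1.7500, f(x_6) = 0.968228, coefficient = 1

I ≈ (0.291667/2) × 6.584193 = 0.960195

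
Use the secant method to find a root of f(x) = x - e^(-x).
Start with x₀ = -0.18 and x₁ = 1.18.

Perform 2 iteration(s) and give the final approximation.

f(x) = x - e^(-x)
x₀ = -0.18, x₁ = 1.18

Secant formula: x_{n+1} = x_n - f(x_n)(x_n - x_{n-1})/(f(x_n) - f(x_{n-1}))

Iteration 1:
  f(-0.180000) = -1.377217
  f(1.180000) = 0.872721
  x_2 = 1.180000 - 0.872721×(1.180000 - (-0.180000))/(0.872721 - (-1.377217))
       = 0.652474
Iteration 2:
  f(1.180000) = 0.872721
  f(0.652474) = 0.131718
  x_3 = 0.652474 - 0.131718×(0.652474 - 1.180000)/(0.131718 - 0.872721)
       = 0.558703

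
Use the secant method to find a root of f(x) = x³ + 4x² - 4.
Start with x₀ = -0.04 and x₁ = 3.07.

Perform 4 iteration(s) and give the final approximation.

f(x) = x³ + 4x² - 4
x₀ = -0.04, x₁ = 3.07

Secant formula: x_{n+1} = x_n - f(x_n)(x_n - x_{n-1})/(f(x_n) - f(x_{n-1}))

Iteration 1:
  f(-0.040000) = -3.993664
  f(3.070000) = 62.634043
  x_2 = 3.070000 - 62.634043×(3.070000 - (-0.040000))/(62.634043 - (-3.993664))
       = 0.146413
Iteration 2:
  f(3.070000) = 62.634043
  f(0.146413) = -3.911114
  x_3 = 0.146413 - (-3.911114)×(0.146413 - 3.070000)/(-3.911114 - 62.634043)
       = 0.318244
Iteration 3:
  f(0.146413) = -3.911114
  f(0.318244) = -3.562652
  x_4 = 0.318244 - (-3.562652)×(0.318244 - 0.146413)/(-3.562652 - (-3.911114))
       = 2.075028
Iteration 4:
  f(0.318244) = -3.562652
  f(2.075028) = 22.157497
  x_5 = 2.075028 - 22.157497×(2.075028 - 0.318244)/(22.157497 - (-3.562652))
       = 0.561586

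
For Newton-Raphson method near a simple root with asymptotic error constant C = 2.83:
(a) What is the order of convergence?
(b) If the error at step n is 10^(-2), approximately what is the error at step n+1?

(a) Newton-Raphson has quadratic (order 2) convergence near simple roots.
    This means |e_{n+1}| ≈ C|e_n|².

(b) With |e_n| = 10^(-2) and C = 2.83:
    |e_{n+1}| ≈ 2.83 × (10^(-2))² = 2.83 × 10^(-4)

(a) 2 (quadratic); (b) |e_{n+1}| ≈ 2.830e-04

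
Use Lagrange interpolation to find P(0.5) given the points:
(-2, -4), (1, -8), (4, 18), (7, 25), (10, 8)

Lagrange interpolation formula:
P(x) = Σ yᵢ × Lᵢ(x)
where Lᵢ(x) = Π_{j≠i} (x - xⱼ)/(xᵢ - xⱼ)

L_0(0.5) = (0.5 - 1)/(-2 - 1) × (0.5 - 4)/(-2 - 4) × (0.5 - 7)/(-2 - 7) × (0.5 - 10)/(-2 - 10) = 0.055588
L_1(0.5) = (0.5 - (-2))/(1 - (-2)) × (0.5 - 4)/(1 - 4) × (0.5 - 7)/(1 - 7) × (0.5 - 10)/(1 - 10) = 1.111754
L_2(0.5) = (0.5 - (-2))/(4 - (-2)) × (0.5 - 1)/(4 - 1) × (0.5 - 7)/(4 - 7) × (0.5 - 10)/(4 - 10) = -0.238233
L_3(0.5) = (0.5 - (-2))/(7 - (-2)) × (0.5 - 1)/(7 - 1) × (0.5 - 4)/(7 - 4) × (0.5 - 10)/(7 - 10) = 0.085520
L_4(0.5) = (0.5 - (-2))/(10 - (-2)) × (0.5 - 1)/(10 - 1) × (0.5 - 4)/(10 - 4) × (0.5 - 7)/(10 - 7) = -0.014628

P(0.5) = (-4)×L_0(0.5) + (-8)×L_1(0.5) + 18×L_2(0.5) + 25×L_3(0.5) + 8×L_4(0.5)
P(0.5) = -11.383616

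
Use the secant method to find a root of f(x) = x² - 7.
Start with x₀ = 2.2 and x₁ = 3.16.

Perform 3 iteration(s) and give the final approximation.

f(x) = x² - 7
x₀ = 2.2, x₁ = 3.16

Secant formula: x_{n+1} = x_n - f(x_n)(x_n - x_{n-1})/(f(x_n) - f(x_{n-1}))

Iteration 1:
  f(2.200000) = -2.160000
  f(3.160000) = 2.985600
  x_2 = 3.160000 - 2.985600×(3.160000 - 2.200000)/(2.985600 - (-2.160000))
       = 2.602985
Iteration 2:
  f(3.160000) = 2.985600
  f(2.602985) = -0.224469
  x_3 = 2.602985 - (-0.224469)×(2.602985 - 3.160000)/(-0.224469 - 2.985600)
       = 2.641935
Iteration 3:
  f(2.602985) = -0.224469
  f(2.641935) = -0.020179
  x_4 = 2.641935 - (-0.020179)×(2.641935 - 2.602985)/(-0.020179 - (-0.224469))
       = 2.645782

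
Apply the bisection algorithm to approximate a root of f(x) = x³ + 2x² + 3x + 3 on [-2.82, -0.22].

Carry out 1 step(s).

f(x) = x³ + 2x² + 3x + 3
Initial interval: [-2.82, -0.22]

Iteration 1:
  c_1 = (-2.820000 + (-0.220000))/2 = -1.520000
  f(c_1) = f(-1.520000) = -0.451008
  f(a) × f(c) ≥ 0, new interval: [-1.520000, -0.220000]

After 1 iteration(s), the approximation is c_1 = -1.520000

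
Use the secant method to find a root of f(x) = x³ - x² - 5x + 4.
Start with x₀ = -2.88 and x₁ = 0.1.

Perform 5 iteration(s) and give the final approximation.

f(x) = x³ - x² - 5x + 4
x₀ = -2.88, x₁ = 0.1

Secant formula: x_{n+1} = x_n - f(x_n)(x_n - x_{n-1})/(f(x_n) - f(x_{n-1}))

Iteration 1:
  f(-2.880000) = -13.782272
  f(0.100000) = 3.491000
  x_2 = 0.100000 - 3.491000×(0.100000 - (-2.880000))/(3.491000 - (-13.782272))
       = -0.502270
Iteration 2:
  f(0.100000) = 3.491000
  f(-0.502270) = 6.132366
  x_3 = -0.502270 - 6.132366×(-0.502270 - 0.100000)/(6.132366 - 3.491000)
       = 0.896000
Iteration 3:
  f(-0.502270) = 6.132366
  f(0.896000) = -0.563491
  x_4 = 0.896000 - (-0.563491)×(0.896000 - (-0.502270))/(-0.563491 - 6.132366)
       = 0.778328
Iteration 4:
  f(0.896000) = -0.563491
  f(0.778328) = -0.025927
  x_5 = 0.778328 - (-0.025927)×(0.778328 - 0.896000)/(-0.025927 - (-0.563491))
       = 0.772652
Iteration 5:
  f(0.778328) = -0.025927
  f(0.772652) = 0.001013
  x_6 = 0.772652 - 0.001013×(0.772652 - 0.778328)/(0.001013 - (-0.025927))
       = 0.772866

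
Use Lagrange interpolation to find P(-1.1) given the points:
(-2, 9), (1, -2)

Lagrange interpolation formula:
P(x) = Σ yᵢ × Lᵢ(x)
where Lᵢ(x) = Π_{j≠i} (x - xⱼ)/(xᵢ - xⱼ)

L_0(-1.1) = (-1.1 - 1)/(-2 - 1) = 0.700000
L_1(-1.1) = (-1.1 - (-2))/(1 - (-2)) = 0.300000

P(-1.1) = 9×L_0(-1.1) + (-2)×L_1(-1.1)
P(-1.1) = 5.700000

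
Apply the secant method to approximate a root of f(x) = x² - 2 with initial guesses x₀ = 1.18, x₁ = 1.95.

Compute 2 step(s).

f(x) = x² - 2
x₀ = 1.18, x₁ = 1.95

Secant formula: x_{n+1} = x_n - f(x_n)(x_n - x_{n-1})/(f(x_n) - f(x_{n-1}))

Iteration 1:
  f(1.180000) = -0.607600
  f(1.950000) = 1.802500
  x_2 = 1.950000 - 1.802500×(1.950000 - 1.180000)/(1.802500 - (-0.607600))
       = 1.374121
Iteration 2:
  f(1.950000) = 1.802500
  f(1.374121) = -0.111790
  x_3 = 1.374121 - (-0.111790)×(1.374121 - 1.950000)/(-0.111790 - 1.802500)
       = 1.407751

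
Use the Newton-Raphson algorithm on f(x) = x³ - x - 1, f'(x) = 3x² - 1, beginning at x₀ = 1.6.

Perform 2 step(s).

f(x) = x³ - x - 1
f'(x) = 3x² - 1
x₀ = 1.6

Newton-Raphson formula: x_{n+1} = x_n - f(x_n)/f'(x_n)

Iteration 1:
  f(1.600000) = 1.496000
  f'(1.600000) = 6.680000
  x_1 = 1.600000 - 1.496000/6.680000 = 1.376048
Iteration 2:
  f(1.376048) = 0.229510
  f'(1.376048) = 4.680524
  x_2 = 1.376048 - 0.229510/4.680524 = 1.327013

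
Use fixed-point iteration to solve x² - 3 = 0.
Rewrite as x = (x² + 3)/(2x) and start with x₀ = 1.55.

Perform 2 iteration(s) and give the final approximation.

Equation: x² - 3 = 0
Fixed-point form: x = (x² + 3)/(2x)
x₀ = 1.55

x_1 = g(1.550000) = 1.742742
x_2 = g(1.742742) = 1.732084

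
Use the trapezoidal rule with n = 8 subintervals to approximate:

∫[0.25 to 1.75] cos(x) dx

f(x) = cos(x)
a = 0.25, b = 1.75, n = 8
h = (b - a)/n = 0.187500

Trapezoidal rule: (h/2)[f(x₀) + 2f(x₁) + 2f(x₂) + ... + f(xₙ)]

x_0 = 0.2500, f(x_0) = 0.968912, coefficient = 1
x_1 = 0.4375, f(x_1) = 0.905814, coefficient = 2
x_2 = 0.6250, f(x_2) = 0.810963, coefficient = 2
x_3 = 0.8125, f(x_3) = 0.687686, coefficient = 2
x_4 = 1.0000, f(x_4) = 0.540302, coefficient = 2
x_5 = 1.1875, f(x_5) = 0.373980, coefficient = 2
x_6 = 1.3750, f(x_6) = 0.194548, coefficient = 2
x_7 = 1.5625, f(x_7) = 0.008296, coefficient = 2
x_8 = 1.7500, f(x_8) = -0.178246, coefficient = 1

I ≈ (0.187500/2) × 7.833843 = 0.734423
Exact value: 0.736582
Error: 0.002159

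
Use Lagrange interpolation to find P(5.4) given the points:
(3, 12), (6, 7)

Lagrange interpolation formula:
P(x) = Σ yᵢ × Lᵢ(x)
where Lᵢ(x) = Π_{j≠i} (x - xⱼ)/(xᵢ - xⱼ)

L_0(5.4) = (5.4 - 6)/(3 - 6) = 0.200000
L_1(5.4) = (5.4 - 3)/(6 - 3) = 0.800000

P(5.4) = 12×L_0(5.4) + 7×L_1(5.4)
P(5.4) = 8.000000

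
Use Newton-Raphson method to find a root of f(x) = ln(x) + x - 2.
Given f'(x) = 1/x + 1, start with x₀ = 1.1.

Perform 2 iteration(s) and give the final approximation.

f(x) = ln(x) + x - 2
f'(x) = 1/x + 1
x₀ = 1.1

Newton-Raphson formula: x_{n+1} = x_n - f(x_n)/f'(x_n)

Iteration 1:
  f(1.100000) = -0.804690
  f'(1.100000) = 1.909091
  x_1 = 1.100000 - (-0.804690)/1.909091 = 1.521504
Iteration 2:
  f(1.521504) = -0.058796
  f'(1.521504) = 1.657244
  x_2 = 1.521504 - (-0.058796)/1.657244 = 1.556983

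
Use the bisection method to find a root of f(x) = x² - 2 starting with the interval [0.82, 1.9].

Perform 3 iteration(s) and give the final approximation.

f(x) = x² - 2
Initial interval: [0.82, 1.9]

Iteration 1:
  c_1 = (0.820000 + 1.900000)/2 = 1.360000
  f(c_1) = f(1.360000) = -0.150400
  f(a) × f(c) ≥ 0, new interval: [1.360000, 1.900000]
Iteration 2:
  c_2 = (1.360000 + 1.900000)/2 = 1.630000
  f(c_2) = f(1.630000) = 0.656900
  f(a) × f(c) < 0, new interval: [1.360000, 1.630000]
Iteration 3:
  c_3 = (1.360000 + 1.630000)/2 = 1.495000
  f(c_3) = f(1.495000) = 0.235025
  f(a) × f(c) < 0, new interval: [1.360000, 1.495000]

After 3 iteration(s), the approximation is c_3 = 1.495000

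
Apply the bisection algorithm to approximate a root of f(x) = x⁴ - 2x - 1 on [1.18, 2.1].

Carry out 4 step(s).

f(x) = x⁴ - 2x - 1
Initial interval: [1.18, 2.1]

Iteration 1:
  c_1 = (1.180000 + 2.100000)/2 = 1.640000
  f(c_1) = f(1.640000) = 2.953948
  f(a) × f(c) < 0, new interval: [1.180000, 1.640000]
Iteration 2:
  c_2 = (1.180000 + 1.640000)/2 = 1.410000
  f(c_2) = f(1.410000) = 0.132542
  f(a) × f(c) < 0, new interval: [1.180000, 1.410000]
Iteration 3:
  c_3 = (1.180000 + 1.410000)/2 = 1.295000
  f(c_3) = f(1.295000) = -0.777587
  f(a) × f(c) ≥ 0, new interval: [1.295000, 1.410000]
Iteration 4:
  c_4 = (1.295000 + 1.410000)/2 = 1.352500
  f(c_4) = f(1.352500) = -0.358822
  f(a) × f(c) ≥ 0, new interval: [1.352500, 1.410000]

After 4 iteration(s), the approximation is c_4 = 1.352500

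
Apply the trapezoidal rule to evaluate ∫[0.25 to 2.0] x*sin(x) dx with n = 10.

f(x) = x*sin(x)
a = 0.25, b = 2.0, n = 10
h = (b - a)/n = 0.175000

Trapezoidal rule: (h/2)[f(x₀) + 2f(x₁) + 2f(x₂) + ... + f(xₙ)]

x_0 = 0.2500, f(x_0) = 0.061851, coefficient = 1
x_1 = 0.4250, f(x_1) = 0.175236, coefficient = 2
x_2 = 0.6000, f(x_2) = 0.338785, coefficient = 2
x_3 = 0.7750, f(x_3) = 0.542280, coefficient = 2
x_4 = 0.9500, f(x_4) = 0.772745, coefficient = 2
x_5 = 1.1250, f(x_5) = 1.015051, coefficient = 2
x_6 = 1.3000, f(x_6) = 1.252626, coefficient = 2
x_7 = 1.4750, f(x_7) = 1.468237, coefficient = 2
x_8 = 1.6500, f(x_8) = 1.644827, coefficient = 2
x_9 = 1.8250, f(x_9) = 1.766352, coefficient = 2
x_10 = 2.0000, f(x_10) = 1.818595, coefficient = 1

I ≈ (0.175000/2) × 19.832724 = 1.735363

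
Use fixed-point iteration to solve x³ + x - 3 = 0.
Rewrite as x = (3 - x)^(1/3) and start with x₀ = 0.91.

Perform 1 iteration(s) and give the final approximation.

Equation: x³ + x - 3 = 0
Fixed-point form: x = (3 - x)^(1/3)
x₀ = 0.91

x_1 = g(0.910000) = 1.278543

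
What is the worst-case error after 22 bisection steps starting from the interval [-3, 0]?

Bisection error bound: |error| ≤ (b-a)/2^n
|error| ≤ (0 - (-3))/2^22 = 3/2^22
|error| ≤ 0.0000007153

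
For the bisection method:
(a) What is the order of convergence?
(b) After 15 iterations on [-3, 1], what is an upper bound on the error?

(a) Bisection has linear (order 1) convergence; the error is halved each step.

(b) Error bound = (b-a)/2^n = (1 - (-3))/2^{15}
    = 4/2^{15}

(a) 1 (linear); (b) error ≤ 1.22e-04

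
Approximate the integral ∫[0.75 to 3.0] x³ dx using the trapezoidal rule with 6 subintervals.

f(x) = x³
a = 0.75, b = 3.0, n = 6
h = (b - a)/n = 0.375000

Trapezoidal rule: (h/2)[f(x₀) + 2f(x₁) + 2f(x₂) + ... + f(xₙ)]

x_0 = 0.7500, f(x_0) = 0.421875, coefficient = 1
x_1 = 1.1250, f(x_1) = 1.423828, coefficient = 2
x_2 = 1.5000, f(x_2) = 3.375000, coefficient = 2
x_3 = 1.8750, f(x_3) = 6.591797, coefficient = 2
x_4 = 2.2500, f(x_4) = 11.390625, coefficient = 2
x_5 = 2.6250, f(x_5) = 18.087891, coefficient = 2
x_6 = 3.0000, f(x_6) = 27.000000, coefficient = 1

I ≈ (0.375000/2) × 109.160156 = 20.467529
Exact value: 20.170898
Error: 0.296631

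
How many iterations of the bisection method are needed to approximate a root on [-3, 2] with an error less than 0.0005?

We need (b-a)/2^n ≤ 0.0005
(2 - (-3))/2^n ≤ 0.0005
5/2^n ≤ 0.0005
2^n ≥ 10000
n ≥ log₂(10000) = 13.29
n ≥ 14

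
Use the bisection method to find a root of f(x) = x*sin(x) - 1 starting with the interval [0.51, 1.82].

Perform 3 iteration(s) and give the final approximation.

f(x) = x*sin(x) - 1
Initial interval: [0.51, 1.82]

Iteration 1:
  c_1 = (0.510000 + 1.820000)/2 = 1.165000
  f(c_1) = f(1.165000) = 0.070388
  f(a) × f(c) < 0, new interval: [0.510000, 1.165000]
Iteration 2:
  c_2 = (0.510000 + 1.165000)/2 = 0.837500
  f(c_2) = f(0.837500) = -0.377761
  f(a) × f(c) ≥ 0, new interval: [0.837500, 1.165000]
Iteration 3:
  c_3 = (0.837500 + 1.165000)/2 = 1.001250
  f(c_3) = f(1.001250) = -0.156802
  f(a) × f(c) ≥ 0, new interval: [1.001250, 1.165000]

After 3 iteration(s), the approximation is c_3 = 1.001250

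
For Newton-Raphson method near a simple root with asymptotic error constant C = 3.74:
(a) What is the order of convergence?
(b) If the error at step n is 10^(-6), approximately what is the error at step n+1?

(a) Newton-Raphson has quadratic (order 2) convergence near simple roots.
    This means |e_{n+1}| ≈ C|e_n|².

(b) With |e_n| = 10^(-6) and C = 3.74:
    |e_{n+1}| ≈ 3.74 × (10^(-6))² = 3.74 × 10^(-12)

(a) 2 (quadratic); (b) |e_{n+1}| ≈ 3.740e-12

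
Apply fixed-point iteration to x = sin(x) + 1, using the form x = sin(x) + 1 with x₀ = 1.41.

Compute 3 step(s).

Equation: x = sin(x) + 1
Fixed-point form: x = sin(x) + 1
x₀ = 1.41

x_1 = g(1.410000) = 1.987100
x_2 = g(1.987100) = 1.914590
x_3 = g(1.914590) = 1.941483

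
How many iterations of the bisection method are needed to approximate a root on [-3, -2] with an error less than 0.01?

We need (b-a)/2^n ≤ 0.01
(-2 - (-3))/2^n ≤ 0.01
1/2^n ≤ 0.01
2^n ≥ 100
n ≥ log₂(100) = 6.64
n ≥ 7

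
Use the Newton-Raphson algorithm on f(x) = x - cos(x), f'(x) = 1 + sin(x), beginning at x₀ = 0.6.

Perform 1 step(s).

f(x) = x - cos(x)
f'(x) = 1 + sin(x)
x₀ = 0.6

Newton-Raphson formula: x_{n+1} = x_n - f(x_n)/f'(x_n)

Iteration 1:
  f(0.600000) = -0.225336
  f'(0.600000) = 1.564642
  x_1 = 0.600000 - (-0.225336)/1.564642 = 0.744017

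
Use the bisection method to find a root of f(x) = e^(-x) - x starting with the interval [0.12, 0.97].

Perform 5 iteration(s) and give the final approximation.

f(x) = e^(-x) - x
Initial interval: [0.12, 0.97]

Iteration 1:
  c_1 = (0.120000 + 0.970000)/2 = 0.545000
  f(c_1) = f(0.545000) = 0.034842
  f(a) × f(c) ≥ 0, new interval: [0.545000, 0.970000]
Iteration 2:
  c_2 = (0.545000 + 0.970000)/2 = 0.757500
  f(c_2) = f(0.757500) = -0.288663
  f(a) × f(c) < 0, new interval: [0.545000, 0.757500]
Iteration 3:
  c_3 = (0.545000 + 0.757500)/2 = 0.651250
  f(c_3) = f(0.651250) = -0.129856
  f(a) × f(c) < 0, new interval: [0.545000, 0.651250]
Iteration 4:
  c_4 = (0.545000 + 0.651250)/2 = 0.598125
  f(c_4) = f(0.598125) = -0.048283
  f(a) × f(c) < 0, new interval: [0.545000, 0.598125]
Iteration 5:
  c_5 = (0.545000 + 0.598125)/2 = 0.571562
  f(c_5) = f(0.571562) = -0.006920
  f(a) × f(c) < 0, new interval: [0.545000, 0.571562]

After 5 iteration(s), the approximation is c_5 = 0.571562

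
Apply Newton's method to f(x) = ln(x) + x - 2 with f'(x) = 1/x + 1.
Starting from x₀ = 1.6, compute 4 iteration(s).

f(x) = ln(x) + x - 2
f'(x) = 1/x + 1
x₀ = 1.6

Newton-Raphson formula: x_{n+1} = x_n - f(x_n)/f'(x_n)

Iteration 1:
  f(1.600000) = 0.070004
  f'(1.600000) = 1.625000
  x_1 = 1.600000 - 0.070004/1.625000 = 1.556921
Iteration 2:
  f(1.556921) = -0.000369
  f'(1.556921) = 1.642293
  x_2 = 1.556921 - (-0.000369)/1.642293 = 1.557146
Iteration 3:
  f(1.557146) = 0.000000
  f'(1.557146) = 1.642201
  x_3 = 1.557146 - 0.000000/1.642201 = 1.557146
Iteration 4:
  f(1.557146) = 0.000000
  f'(1.557146) = 1.642201
  x_4 = 1.557146 - 0.000000/1.642201 = 1.557146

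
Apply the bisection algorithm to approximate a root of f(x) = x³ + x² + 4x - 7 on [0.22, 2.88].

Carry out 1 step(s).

f(x) = x³ + x² + 4x - 7
Initial interval: [0.22, 2.88]

Iteration 1:
  c_1 = (0.220000 + 2.880000)/2 = 1.550000
  f(c_1) = f(1.550000) = 5.326375
  f(a) × f(c) < 0, new interval: [0.220000, 1.550000]

After 1 iteration(s), the approximation is c_1 = 1.550000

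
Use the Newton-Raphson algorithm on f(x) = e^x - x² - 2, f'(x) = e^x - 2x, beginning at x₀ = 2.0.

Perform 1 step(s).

f(x) = e^x - x² - 2
f'(x) = e^x - 2x
x₀ = 2.0

Newton-Raphson formula: x_{n+1} = x_n - f(x_n)/f'(x_n)

Iteration 1:
  f(2.000000) = 1.389056
  f'(2.000000) = 3.389056
  x_1 = 2.000000 - 1.389056/3.389056 = 1.590135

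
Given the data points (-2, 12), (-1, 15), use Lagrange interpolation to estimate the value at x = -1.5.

Lagrange interpolation formula:
P(x) = Σ yᵢ × Lᵢ(x)
where Lᵢ(x) = Π_{j≠i} (x - xⱼ)/(xᵢ - xⱼ)

L_0(-1.5) = (-1.5 - (-1))/(-2 - (-1)) = 0.500000
L_1(-1.5) = (-1.5 - (-2))/(-1 - (-2)) = 0.500000

P(-1.5) = 12×L_0(-1.5) + 15×L_1(-1.5)
P(-1.5) = 13.500000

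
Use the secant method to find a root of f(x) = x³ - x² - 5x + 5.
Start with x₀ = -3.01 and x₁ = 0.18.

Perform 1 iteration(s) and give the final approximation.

f(x) = x³ - x² - 5x + 5
x₀ = -3.01, x₁ = 0.18

Secant formula: x_{n+1} = x_n - f(x_n)(x_n - x_{n-1})/(f(x_n) - f(x_{n-1}))

Iteration 1:
  f(-3.010000) = -16.281001
  f(0.180000) = 4.073432
  x_2 = 0.180000 - 4.073432×(0.180000 - (-3.010000))/(4.073432 - (-16.281001))
       = -0.458399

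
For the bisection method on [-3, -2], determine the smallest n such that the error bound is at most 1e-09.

We need (b-a)/2^n ≤ 1e-09
(-2 - (-3))/2^n ≤ 1e-09
1/2^n ≤ 1e-09
2^n ≥ 1000000000
n ≥ log₂(1000000000) = 29.90
n ≥ 30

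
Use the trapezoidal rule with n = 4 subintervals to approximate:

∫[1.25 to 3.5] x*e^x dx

f(x) = x*e^x
a = 1.25, b = 3.5, n = 4
h = (b - a)/n = 0.562500

Trapezoidal rule: (h/2)[f(x₀) + 2f(x₁) + 2f(x₂) + ... + f(xₙ)]

x_0 = 1.2500, f(x_0) = 4.362929, coefficient = 1
x_1 = 1.8125, f(x_1) = 11.102909, coefficient = 2
x_2 = 2.3750, f(x_2) = 25.533656, coefficient = 2
x_3 = 2.9375, f(x_3) = 55.426559, coefficient = 2
x_4 = 3.5000, f(x_4) = 115.904082, coefficient = 1

I ≈ (0.562500/2) × 304.393258 = 85.610604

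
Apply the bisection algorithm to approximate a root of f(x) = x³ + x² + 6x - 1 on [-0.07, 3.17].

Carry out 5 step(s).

f(x) = x³ + x² + 6x - 1
Initial interval: [-0.07, 3.17]

Iteration 1:
  c_1 = (-0.070000 + 3.170000)/2 = 1.550000
  f(c_1) = f(1.550000) = 14.426375
  f(a) × f(c) < 0, new interval: [-0.070000, 1.550000]
Iteration 2:
  c_2 = (-0.070000 + 1.550000)/2 = 0.740000
  f(c_2) = f(0.740000) = 4.392824
  f(a) × f(c) < 0, new interval: [-0.070000, 0.740000]
Iteration 3:
  c_3 = (-0.070000 + 0.740000)/2 = 0.335000
  f(c_3) = f(0.335000) = 1.159820
  f(a) × f(c) < 0, new interval: [-0.070000, 0.335000]
Iteration 4:
  c_4 = (-0.070000 + 0.335000)/2 = 0.132500
  f(c_4) = f(0.132500) = -0.185118
  f(a) × f(c) ≥ 0, new interval: [0.132500, 0.335000]
Iteration 5:
  c_5 = (0.132500 + 0.335000)/2 = 0.233750
  f(c_5) = f(0.233750) = 0.469911
  f(a) × f(c) < 0, new interval: [0.132500, 0.233750]

After 5 iteration(s), the approximation is c_5 = 0.233750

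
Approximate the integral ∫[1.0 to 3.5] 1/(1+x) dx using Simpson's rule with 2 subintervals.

f(x) = 1/(1+x)
a = 1.0, b = 3.5, n = 2
h = (b - a)/n = 1.250000

Simpson's rule: (h/3)[f(x₀) + 4f(x₁) + 2f(x₂) + ... + f(xₙ)]

x_0 = 1.0000, f(x_0) = 0.500000, coefficient = 1
x_1 = 2.2500, f(x_1) = 0.307692, coefficient = 4
x_2 = 3.5000, f(x_2) = 0.222222, coefficient = 1

I ≈ (1.250000/3) × 1.952991 = 0.813746
Exact value: 0.810930
Error: 0.002816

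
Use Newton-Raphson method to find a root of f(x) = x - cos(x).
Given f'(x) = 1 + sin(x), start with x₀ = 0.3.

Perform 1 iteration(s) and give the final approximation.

f(x) = x - cos(x)
f'(x) = 1 + sin(x)
x₀ = 0.3

Newton-Raphson formula: x_{n+1} = x_n - f(x_n)/f'(x_n)

Iteration 1:
  f(0.300000) = -0.655336
  f'(0.300000) = 1.295520
  x_1 = 0.300000 - (-0.655336)/1.295520 = 0.805848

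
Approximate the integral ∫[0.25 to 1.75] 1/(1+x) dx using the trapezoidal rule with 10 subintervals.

f(x) = 1/(1+x)
a = 0.25, b = 1.75, n = 10
h = (b - a)/n = 0.150000

Trapezoidal rule: (h/2)[f(x₀) + 2f(x₁) + 2f(x₂) + ... + f(xₙ)]

x_0 = 0.2500, f(x_0) = 0.800000, coefficient = 1
x_1 = 0.4000, f(x_1) = 0.714286, coefficient = 2
x_2 = 0.5500, f(x_2) = 0.645161, coefficient = 2
x_3 = 0.7000, f(x_3) = 0.588235, coefficient = 2
x_4 = 0.8500, f(x_4) = 0.540541, coefficient = 2
x_5 = 1.0000, f(x_5) = 0.500000, coefficient = 2
x_6 = 1.1500, f(x_6) = 0.465116, coefficient = 2
x_7 = 1.3000, f(x_7) = 0.434783, coefficient = 2
x_8 = 1.4500, f(x_8) = 0.408163, coefficient = 2
x_9 = 1.6000, f(x_9) = 0.384615, coefficient = 2
x_10 = 1.7500, f(x_10) = 0.363636, coefficient = 1

I ≈ (0.150000/2) × 10.525437 = 0.789408
Exact value: 0.788457
Error: 0.000950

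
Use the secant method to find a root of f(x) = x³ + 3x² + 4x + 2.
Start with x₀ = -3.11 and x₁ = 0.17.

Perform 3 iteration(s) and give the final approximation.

f(x) = x³ + 3x² + 4x + 2
x₀ = -3.11, x₁ = 0.17

Secant formula: x_{n+1} = x_n - f(x_n)(x_n - x_{n-1})/(f(x_n) - f(x_{n-1}))

Iteration 1:
  f(-3.110000) = -11.503931
  f(0.170000) = 2.771613
  x_2 = 0.170000 - 2.771613×(0.170000 - (-3.110000))/(2.771613 - (-11.503931))
       = -0.466816
Iteration 2:
  f(0.170000) = 2.771613
  f(-0.466816) = 0.684761
  x_3 = -0.466816 - 0.684761×(-0.466816 - 0.170000)/(0.684761 - 2.771613)
       = -0.675775
Iteration 3:
  f(-0.466816) = 0.684761
  f(-0.675775) = 0.358309
  x_4 = -0.675775 - 0.358309×(-0.675775 - (-0.466816))/(0.358309 - 0.684761)
       = -0.905125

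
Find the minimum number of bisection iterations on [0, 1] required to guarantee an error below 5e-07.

We need (b-a)/2^n ≤ 5e-07
(1 - 0)/2^n ≤ 5e-07
1/2^n ≤ 5e-07
2^n ≥ 2000000
n ≥ log₂(2000000) = 20.93
n ≥ 21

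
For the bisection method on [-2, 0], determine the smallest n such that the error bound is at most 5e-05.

We need (b-a)/2^n ≤ 5e-05
(0 - (-2))/2^n ≤ 5e-05
2/2^n ≤ 5e-05
2^n ≥ 40000
n ≥ log₂(40000) = 15.29
n ≥ 16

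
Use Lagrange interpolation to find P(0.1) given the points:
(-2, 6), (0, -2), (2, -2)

Lagrange interpolation formula:
P(x) = Σ yᵢ × Lᵢ(x)
where Lᵢ(x) = Π_{j≠i} (x - xⱼ)/(xᵢ - xⱼ)

L_0(0.1) = (0.1 - 0)/(-2 - 0) × (0.1 - 2)/(-2 - 2) = -0.023750
L_1(0.1) = (0.1 - (-2))/(0 - (-2)) × (0.1 - 2)/(0 - 2) = 0.997500
L_2(0.1) = (0.1 - (-2))/(2 - (-2)) × (0.1 - 0)/(2 - 0) = 0.026250

P(0.1) = 6×L_0(0.1) + (-2)×L_1(0.1) + (-2)×L_2(0.1)
P(0.1) = -2.190000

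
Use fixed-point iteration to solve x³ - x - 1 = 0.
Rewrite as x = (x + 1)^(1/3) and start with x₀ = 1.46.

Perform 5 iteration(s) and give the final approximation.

Equation: x³ - x - 1 = 0
Fixed-point form: x = (x + 1)^(1/3)
x₀ = 1.46

x_1 = g(1.460000) = 1.349931
x_2 = g(1.349931) = 1.329490
x_3 = g(1.329490) = 1.325624
x_4 = g(1.325624) = 1.324890
x_5 = g(1.324890) = 1.324751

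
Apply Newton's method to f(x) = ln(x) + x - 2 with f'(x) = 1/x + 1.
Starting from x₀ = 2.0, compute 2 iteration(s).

f(x) = ln(x) + x - 2
f'(x) = 1/x + 1
x₀ = 2.0

Newton-Raphson formula: x_{n+1} = x_n - f(x_n)/f'(x_n)

Iteration 1:
  f(2.000000) = 0.693147
  f'(2.000000) = 1.500000
  x_1 = 2.000000 - 0.693147/1.500000 = 1.537902
Iteration 2:
  f(1.537902) = -0.031679
  f'(1.537902) = 1.650237
  x_2 = 1.537902 - (-0.031679)/1.650237 = 1.557099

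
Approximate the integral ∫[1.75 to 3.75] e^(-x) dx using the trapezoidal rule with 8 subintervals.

f(x) = e^(-x)
a = 1.75, b = 3.75, n = 8
h = (b - a)/n = 0.250000

Trapezoidal rule: (h/2)[f(x₀) + 2f(x₁) + 2f(x₂) + ... + f(xₙ)]

x_0 = 1.7500, f(x_0) = 0.173774, coefficient = 1
x_1 = 2.0000, f(x_1) = 0.135335, coefficient = 2
x_2 = 2.2500, f(x_2) = 0.105399, coefficient = 2
x_3 = 2.5000, f(x_3) = 0.082085, coefficient = 2
x_4 = 2.7500, f(x_4) = 0.063928, coefficient = 2
x_5 = 3.0000, f(x_5) = 0.049787, coefficient = 2
x_6 = 3.2500, f(x_6) = 0.038774, coefficient = 2
x_7 = 3.5000, f(x_7) = 0.030197, coefficient = 2
x_8 = 3.7500, f(x_8) = 0.023518, coefficient = 1

I ≈ (0.250000/2) × 1.208304 = 0.151038
Exact value: 0.150256
Error: 0.000782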